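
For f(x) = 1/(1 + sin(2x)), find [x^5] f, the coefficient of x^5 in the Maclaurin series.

-244/15

Let u equal the inner series; expand the outer function in u and truncate.
[x^0] = 1;  [x^1] = -2;  [x^2] = 4;  [x^3] = -20/3;  [x^4] = 32/3;  [x^5] = -244/15.
So c_5 = f^(5)(0)/5! = -244/15.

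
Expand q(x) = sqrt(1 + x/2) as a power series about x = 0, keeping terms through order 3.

x^3/128 - x^2/32 + x/4 + 1

Compute the successive derivatives at the expansion point and divide by k!.
[x^0] = 1;  [x^1] = 1/4;  [x^2] = -1/32;  [x^3] = 1/128.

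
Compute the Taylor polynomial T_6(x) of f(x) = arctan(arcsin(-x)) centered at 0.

-13*x^5/120 + x^3/6 - x

Compose series: expand the inner function first, then feed it into the outer expansion.
f(0) = 0
f′(0) = -1
f′′(0) = 0
f′′′(0) = 1
f^(4)(0) = 0
f^(5)(0) = -13
f^(6)(0) = 0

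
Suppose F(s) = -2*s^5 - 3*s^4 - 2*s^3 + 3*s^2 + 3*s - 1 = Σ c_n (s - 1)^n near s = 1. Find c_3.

Apply the Taylor formula c_k = f^(k)(a)/k!.
[(s - 1)^0] = -2;  [(s - 1)^1] = -19;  [(s - 1)^2] = -41;  [(s - 1)^3] = -34.
So c_3 = F′′′(1)/3! = -34.

-34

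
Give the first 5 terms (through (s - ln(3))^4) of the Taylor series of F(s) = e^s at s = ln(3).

(s - ln(3))^4/8 + (s - ln(3))^3/2 + 3*(s - ln(3))^2/2 + 3*(s - ln(3)) + 3

F(ln(3)) = 3
F′(ln(3)) = 3
F′′(ln(3)) = 3
F′′′(ln(3)) = 3
F^(4)(ln(3)) = 3
The Taylor polynomial is Σ F^(k)(ln(3))/k! · (s - ln(3))^k.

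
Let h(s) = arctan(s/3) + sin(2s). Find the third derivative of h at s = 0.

Combine the two series term by term.
From the series, [s^3] h = -109/81; multiply by 3! = 6 to get -218/27.

-218/27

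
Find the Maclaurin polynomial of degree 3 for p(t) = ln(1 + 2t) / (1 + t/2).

25*t^3/6 - 3*t^2 + 2*t

Expand each factor separately, then convolve coefficients.
[t^0] = 0;  [t^1] = 2;  [t^2] = -3;  [t^3] = 25/6.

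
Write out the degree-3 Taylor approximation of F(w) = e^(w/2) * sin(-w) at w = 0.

w^3/24 - w^2/2 - w

Take the Cauchy product of the two expansions.
[w^0] = 0;  [w^1] = -1;  [w^2] = -1/2;  [w^3] = 1/24.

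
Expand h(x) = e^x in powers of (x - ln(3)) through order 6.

(x - ln(3))^6/240 + (x - ln(3))^5/40 + (x - ln(3))^4/8 + (x - ln(3))^3/2 + 3*(x - ln(3))^2/2 + 3*(x - ln(3)) + 3

h(ln(3)) = 3
h′(ln(3)) = 3
h′′(ln(3)) = 3
h′′′(ln(3)) = 3
h^(4)(ln(3)) = 3
h^(5)(ln(3)) = 3
h^(6)(ln(3)) = 3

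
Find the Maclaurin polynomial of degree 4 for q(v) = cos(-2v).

q(0) = 1
q′(0) = 0
q′′(0) = -4
q′′′(0) = 0
q^(4)(0) = 16
Dividing each by k! gives the coefficients c_0, ..., c_4.

2*v^4/3 - 2*v^2 + 1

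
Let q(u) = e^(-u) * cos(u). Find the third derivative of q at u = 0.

2

Expand each factor separately, then convolve coefficients.
From the series, [u^3] q = 1/3; multiply by 3! = 6 to get 2.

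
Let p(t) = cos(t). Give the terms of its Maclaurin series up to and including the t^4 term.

t^4/24 - t^2/2 + 1

p(0) = 1
p′(0) = 0
p′′(0) = -1
p′′′(0) = 0
p^(4)(0) = 1
Dividing each by k! gives the coefficients c_0, ..., c_4.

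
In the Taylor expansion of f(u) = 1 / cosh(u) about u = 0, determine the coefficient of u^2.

-1/2

Invert the denominator's series and multiply.
So c_2 = f′′(0)/2! = -1/2.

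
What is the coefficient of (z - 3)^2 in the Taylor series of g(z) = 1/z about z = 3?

g(3) = 1/3
g′(3) = -1/9
g′′(3) = 2/27
The Taylor polynomial is Σ g^(k)(3)/k! · (z - 3)^k.

1/27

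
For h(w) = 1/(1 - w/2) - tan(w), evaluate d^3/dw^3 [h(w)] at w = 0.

Expand each term separately and add.
The coefficient of w^3 in the expansion is -5/24, so h′′′(0) = 3! * (-5/24) = -5/4.

-5/4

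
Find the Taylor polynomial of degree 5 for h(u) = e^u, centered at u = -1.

h(-1) = e^(-1)
h′(-1) = e^(-1)
h′′(-1) = e^(-1)
h′′′(-1) = e^(-1)
h^(4)(-1) = e^(-1)
h^(5)(-1) = e^(-1)
Then c_k = h^(k)(-1)/k! gives each Taylor coefficient.

(u + 1)^5*e^(-1)/120 + (u + 1)^4*e^(-1)/24 + (u + 1)^3*e^(-1)/6 + (u + 1)^2*e^(-1)/2 + (u + 1)*e^(-1) + e^(-1)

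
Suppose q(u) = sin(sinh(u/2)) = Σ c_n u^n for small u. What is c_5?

Plug the Maclaurin series of the inner function into that of the outer and collect terms.
q(0) = 0
q′(0) = 1/2
q′′(0) = 0
q′′′(0) = 0
q^(4)(0) = 0
q^(5)(0) = -1/4
Then c_k = q^(k)(0)/k! gives each Taylor coefficient.

-1/480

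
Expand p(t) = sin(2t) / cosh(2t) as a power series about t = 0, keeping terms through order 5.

48*t^5/5 - 16*t^3/3 + 2*t

Invert the denominator's series and multiply.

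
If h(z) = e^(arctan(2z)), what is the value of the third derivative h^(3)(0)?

-8

Plug the Maclaurin series of the inner function into that of the outer and collect terms.
From the series, [z^3] h = -4/3; multiply by 3! = 6 to get -8.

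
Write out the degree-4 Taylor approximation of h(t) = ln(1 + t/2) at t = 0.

h(0) = 0
h′(0) = 1/2
h′′(0) = -1/4
h′′′(0) = 1/4
h^(4)(0) = -3/8

-t^4/64 + t^3/24 - t^2/8 + t/2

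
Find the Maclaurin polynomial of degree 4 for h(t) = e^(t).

t^4/24 + t^3/6 + t^2/2 + t + 1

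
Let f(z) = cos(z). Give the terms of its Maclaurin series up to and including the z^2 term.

1 - z^2/2

f(0) = 1
f′(0) = 0
f′′(0) = -1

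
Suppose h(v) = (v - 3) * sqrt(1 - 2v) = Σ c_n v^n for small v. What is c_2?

1/2

Multiply each power in the prefactor through the base expansion.
h(0) = -3
h′(0) = 4
h′′(0) = 1
Dividing each by k! gives the coefficients c_0, ..., c_2.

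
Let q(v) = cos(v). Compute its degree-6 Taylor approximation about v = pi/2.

-(v - pi/2)^5/120 + (v - pi/2)^3/6 - (v - pi/2)

Apply the Taylor formula c_k = f^(k)(a)/k!.
[(v - pi/2)^0] = 0;  [(v - pi/2)^1] = -1;  [(v - pi/2)^2] = 0;  [(v - pi/2)^3] = 1/6;  [(v - pi/2)^4] = 0;  [(v - pi/2)^5] = -1/120;  [(v - pi/2)^6] = 0.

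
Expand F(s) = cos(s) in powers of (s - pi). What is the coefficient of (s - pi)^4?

F(pi) = -1
F′(pi) = 0
F′′(pi) = 1
F′′′(pi) = 0
F^(4)(pi) = -1
Then c_k = F^(k)(pi)/k! gives each Taylor coefficient.

-1/24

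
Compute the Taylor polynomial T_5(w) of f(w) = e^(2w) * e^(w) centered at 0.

81*w^5/40 + 27*w^4/8 + 9*w^3/2 + 9*w^2/2 + 3*w + 1

Expand each factor separately, then convolve coefficients.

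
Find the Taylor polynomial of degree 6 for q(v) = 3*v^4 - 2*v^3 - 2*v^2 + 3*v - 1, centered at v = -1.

q(-1) = -1
q′(-1) = -11
q′′(-1) = 44
q′′′(-1) = -84
q^(4)(-1) = 72
q^(5)(-1) = 0
q^(6)(-1) = 0

3*(v + 1)^4 - 14*(v + 1)^3 + 22*(v + 1)^2 - 11*(v + 1) - 1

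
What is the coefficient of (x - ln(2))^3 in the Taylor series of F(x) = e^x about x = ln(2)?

F(ln(2)) = 2
F′(ln(2)) = 2
F′′(ln(2)) = 2
F′′′(ln(2)) = 2

1/3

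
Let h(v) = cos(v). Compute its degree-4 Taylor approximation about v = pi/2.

h(pi/2) = 0
h′(pi/2) = -1
h′′(pi/2) = 0
h′′′(pi/2) = 1
h^(4)(pi/2) = 0
Dividing each by k! gives the coefficients c_0, ..., c_4.

(v - pi/2)^3/6 - (v - pi/2)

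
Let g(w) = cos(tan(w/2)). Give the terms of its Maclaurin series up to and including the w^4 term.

-7*w^4/384 - w^2/8 + 1

Plug the Maclaurin series of the inner function into that of the outer and collect terms.
g(0) = 1
g′(0) = 0
g′′(0) = -1/4
g′′′(0) = 0
g^(4)(0) = -7/16
The Taylor polynomial is Σ g^(k)(0)/k! · w^k.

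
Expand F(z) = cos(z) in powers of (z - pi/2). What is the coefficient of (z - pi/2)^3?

1/6

Differentiate repeatedly and evaluate at the center.
[(z - pi/2)^0] = 0;  [(z - pi/2)^1] = -1;  [(z - pi/2)^2] = 0;  [(z - pi/2)^3] = 1/6.
So c_3 = F′′′(pi/2)/3! = 1/6.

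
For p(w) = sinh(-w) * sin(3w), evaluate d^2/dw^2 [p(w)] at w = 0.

-6

Take the Cauchy product of the two expansions.
From the series, [w^2] p = -3; multiply by 2! = 2 to get -6.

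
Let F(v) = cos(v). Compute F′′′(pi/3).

Differentiate repeatedly and evaluate at the center.
The coefficient of (v - pi/3)^3 in the expansion is sqrt(3)/12, so F′′′(pi/3) = 3! * (sqrt(3)/12) = sqrt(3)/2.

sqrt(3)/2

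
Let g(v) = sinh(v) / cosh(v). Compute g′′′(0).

Invert the denominator's series and multiply.
The coefficient of v^3 in the expansion is -1/3, so g′′′(0) = 3! * (-1/3) = -2.

-2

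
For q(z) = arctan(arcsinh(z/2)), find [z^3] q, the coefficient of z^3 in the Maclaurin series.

Let u equal the inner series; expand the outer function in u and truncate.

-1/16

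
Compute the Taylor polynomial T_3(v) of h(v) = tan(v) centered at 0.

v^3/3 + v

h(0) = 0
h′(0) = 1
h′′(0) = 0
h′′′(0) = 2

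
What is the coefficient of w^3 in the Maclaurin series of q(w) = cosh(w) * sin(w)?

1/3

Write out both Maclaurin series and multiply, keeping only the needed powers.
[w^0] = 0;  [w^1] = 1;  [w^2] = 0;  [w^3] = 1/3.
So c_3 = q′′′(0)/3! = 1/3.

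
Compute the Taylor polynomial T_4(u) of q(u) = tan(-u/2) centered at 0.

-u^3/24 - u/2

Apply the Taylor formula c_k = f^(k)(a)/k!.
q(0) = 0
q′(0) = -1/2
q′′(0) = 0
q′′′(0) = -1/4
q^(4)(0) = 0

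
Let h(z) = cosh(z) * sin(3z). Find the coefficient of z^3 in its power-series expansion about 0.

-3

Expand each factor separately, then convolve coefficients.
So c_3 = h′′′(0)/3! = -3.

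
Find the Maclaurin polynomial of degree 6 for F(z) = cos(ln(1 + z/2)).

Substitute the inner expansion into the outer series and collect powers.
[z^0] = 1;  [z^1] = 0;  [z^2] = -1/8;  [z^3] = 1/16;  [z^4] = -5/192;  [z^5] = 1/96;  [z^6] = -19/4608.

-19*z^6/4608 + z^5/96 - 5*z^4/192 + z^3/16 - z^2/8 + 1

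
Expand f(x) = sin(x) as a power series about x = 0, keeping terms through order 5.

f(0) = 0
f′(0) = 1
f′′(0) = 0
f′′′(0) = -1
f^(4)(0) = 0
f^(5)(0) = 1
Then c_k = f^(k)(0)/k! gives each Taylor coefficient.

x^5/120 - x^3/6 + x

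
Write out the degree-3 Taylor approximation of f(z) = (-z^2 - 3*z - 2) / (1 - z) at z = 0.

Distribute the polynomial across the series and collect like powers.
f(0) = -2
f′(0) = -5
f′′(0) = -12
f′′′(0) = -36

-6*z^3 - 6*z^2 - 5*z - 2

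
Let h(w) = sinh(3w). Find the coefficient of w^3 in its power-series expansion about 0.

9/2

[w^0] = 0;  [w^1] = 3;  [w^2] = 0;  [w^3] = 9/2.
So c_3 = h′′′(0)/3! = 9/2.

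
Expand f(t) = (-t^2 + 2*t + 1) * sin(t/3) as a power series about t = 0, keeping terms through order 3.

-55*t^3/162 + 2*t^2/3 + t/3

Multiply each power in the prefactor through the base expansion.
f(0) = 0
f′(0) = 1/3
f′′(0) = 4/3
f′′′(0) = -55/27
Dividing each by k! gives the coefficients c_0, ..., c_3.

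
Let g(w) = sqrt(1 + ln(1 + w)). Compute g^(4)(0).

Compose series: expand the inner function first, then feed it into the outer expansion.
The coefficient of w^4 in the expansion is -143/384, so g^(4)(0) = 4! * (-143/384) = -143/16.

-143/16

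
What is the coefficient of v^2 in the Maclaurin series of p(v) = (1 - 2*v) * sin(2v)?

Multiply each power in the prefactor through the base expansion.
p(0) = 0
p′(0) = 2
p′′(0) = -8
So c_2 = p′′(0)/2! = -4.

-4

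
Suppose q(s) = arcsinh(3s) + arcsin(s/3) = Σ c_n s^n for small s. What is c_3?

-364/81

Add the two expansions coefficient-wise.
q(0) = 0
q′(0) = 10/3
q′′(0) = 0
q′′′(0) = -728/27
So c_3 = q′′′(0)/3! = -364/81.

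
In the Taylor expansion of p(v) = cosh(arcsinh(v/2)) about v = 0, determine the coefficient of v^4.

Substitute the inner expansion into the outer series and collect powers.
p(0) = 1
p′(0) = 0
p′′(0) = 1/4
p′′′(0) = 0
p^(4)(0) = -3/16
So c_4 = p^(4)(0)/4! = -1/128.

-1/128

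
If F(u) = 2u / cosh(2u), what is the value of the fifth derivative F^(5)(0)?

800

Invert the denominator's series and multiply.
From the series, [u^5] F = 20/3; multiply by 5! = 120 to get 800.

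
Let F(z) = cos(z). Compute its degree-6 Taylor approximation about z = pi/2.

Differentiate repeatedly and evaluate at the center.
[(z - pi/2)^0] = 0;  [(z - pi/2)^1] = -1;  [(z - pi/2)^2] = 0;  [(z - pi/2)^3] = 1/6;  [(z - pi/2)^4] = 0;  [(z - pi/2)^5] = -1/120;  [(z - pi/2)^6] = 0.

-(z - pi/2)^5/120 + (z - pi/2)^3/6 - (z - pi/2)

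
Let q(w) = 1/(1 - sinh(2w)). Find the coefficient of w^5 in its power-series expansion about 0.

Let u equal the inner series; expand the outer function in u and truncate.
q(0) = 1
q′(0) = 2
q′′(0) = 8
q′′′(0) = 56
q^(4)(0) = 512
q^(5)(0) = 5792
So c_5 = q^(5)(0)/5! = 724/15.

724/15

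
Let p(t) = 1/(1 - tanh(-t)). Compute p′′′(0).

-4

Let u equal the inner series; expand the outer function in u and truncate.
From the series, [t^3] p = -2/3; multiply by 3! = 6 to get -4.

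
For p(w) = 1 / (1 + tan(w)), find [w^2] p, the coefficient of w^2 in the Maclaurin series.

Write 1/(1+u) = 1 - u + u^2 - u^3 + ... and substitute the series for u.
p(0) = 1
p′(0) = -1
p′′(0) = 2

1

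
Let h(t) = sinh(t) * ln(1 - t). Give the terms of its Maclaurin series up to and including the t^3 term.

-t^3/2 - t^2

Multiply the two series term by term and collect like powers.
h(0) = 0
h′(0) = 0
h′′(0) = -2
h′′′(0) = -3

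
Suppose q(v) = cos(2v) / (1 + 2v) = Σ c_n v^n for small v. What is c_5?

-52/3

Take the Cauchy product of the two expansions.
q(0) = 1
q′(0) = -2
q′′(0) = 4
q′′′(0) = -24
q^(4)(0) = 208
q^(5)(0) = -2080
So c_5 = q^(5)(0)/5! = -52/3.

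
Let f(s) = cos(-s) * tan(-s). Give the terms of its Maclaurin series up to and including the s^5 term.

-s^5/120 + s^3/6 - s

Write out both Maclaurin series and multiply, keeping only the needed powers.
[s^0] = 0;  [s^1] = -1;  [s^2] = 0;  [s^3] = 1/6;  [s^4] = 0;  [s^5] = -1/120.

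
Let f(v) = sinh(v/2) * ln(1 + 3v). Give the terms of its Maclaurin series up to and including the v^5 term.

Take the Cauchy product of the two expansions.
f(0) = 0
f′(0) = 0
f′′(0) = 3
f′′′(0) = -27/2
f^(4)(0) = 219/2
f^(5)(0) = -4905/4

-327*v^5/32 + 73*v^4/16 - 9*v^3/4 + 3*v^2/2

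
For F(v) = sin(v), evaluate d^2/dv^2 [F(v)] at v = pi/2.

Differentiate repeatedly and evaluate at the center.
The coefficient of (v - pi/2)^2 in the expansion is -1/2, so F′′(pi/2) = 2! * (-1/2) = -1.

-1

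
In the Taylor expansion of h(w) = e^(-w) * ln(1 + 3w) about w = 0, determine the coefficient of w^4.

Multiply the two series term by term and collect like powers.
h(0) = 0
h′(0) = 3
h′′(0) = -15
h′′′(0) = 90
h^(4)(0) = -768
So c_4 = h^(4)(0)/4! = -32.

-32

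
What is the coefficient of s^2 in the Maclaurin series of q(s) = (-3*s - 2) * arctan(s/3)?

Shift and add copies of the series according to the polynomial's terms.

-1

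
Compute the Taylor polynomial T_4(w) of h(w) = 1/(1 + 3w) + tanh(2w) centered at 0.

Combine the two series term by term.
[w^0] = 1;  [w^1] = -1;  [w^2] = 9;  [w^3] = -89/3;  [w^4] = 81.

81*w^4 - 89*w^3/3 + 9*w^2 - w + 1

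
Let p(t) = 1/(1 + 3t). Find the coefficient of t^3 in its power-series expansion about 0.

-27

p(0) = 1
p′(0) = -3
p′′(0) = 18
p′′′(0) = -162
So c_3 = p′′′(0)/3! = -27.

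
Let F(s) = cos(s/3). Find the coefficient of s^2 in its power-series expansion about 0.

-1/18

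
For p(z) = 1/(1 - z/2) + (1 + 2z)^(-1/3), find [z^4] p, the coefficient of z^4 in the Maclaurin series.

Combine the two series term by term.
p(0) = 2
p′(0) = -1/6
p′′(0) = 41/18
p′′′(0) = -815/108
p^(4)(0) = 9203/162

9203/3888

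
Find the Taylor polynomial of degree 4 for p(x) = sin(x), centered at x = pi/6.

(x - pi/6)^4/48 - sqrt(3)*(x - pi/6)^3/12 - (x - pi/6)^2/4 + sqrt(3)*(x - pi/6)/2 + 1/2

p(pi/6) = 1/2
p′(pi/6) = sqrt(3)/2
p′′(pi/6) = -1/2
p′′′(pi/6) = -sqrt(3)/2
p^(4)(pi/6) = 1/2
The Taylor polynomial is Σ p^(k)(pi/6)/k! · (x - pi/6)^k.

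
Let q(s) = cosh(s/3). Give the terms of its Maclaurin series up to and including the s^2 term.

s^2/18 + 1

q(0) = 1
q′(0) = 0
q′′(0) = 1/9
The Taylor polynomial is Σ q^(k)(0)/k! · s^k.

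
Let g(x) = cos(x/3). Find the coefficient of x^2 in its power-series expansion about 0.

-1/18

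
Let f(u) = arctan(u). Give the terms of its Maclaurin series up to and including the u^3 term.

-u^3/3 + u

[u^0] = 0;  [u^1] = 1;  [u^2] = 0;  [u^3] = -1/3.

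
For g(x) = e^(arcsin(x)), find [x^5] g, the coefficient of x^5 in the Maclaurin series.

Let u equal the inner series; expand the outer function in u and truncate.
g(0) = 1
g′(0) = 1
g′′(0) = 1
g′′′(0) = 2
g^(4)(0) = 5
g^(5)(0) = 20
So c_5 = g^(5)(0)/5! = 1/6.

1/6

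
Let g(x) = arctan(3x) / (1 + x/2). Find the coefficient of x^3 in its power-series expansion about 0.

-33/4

Expand each factor separately, then convolve coefficients.
g(0) = 0
g′(0) = 3
g′′(0) = -3
g′′′(0) = -99/2
So c_3 = g′′′(0)/3! = -33/4.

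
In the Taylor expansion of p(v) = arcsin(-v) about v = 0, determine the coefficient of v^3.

-1/6

Differentiate repeatedly and evaluate at the center.
p(0) = 0
p′(0) = -1
p′′(0) = 0
p′′′(0) = -1
So c_3 = p′′′(0)/3! = -1/6.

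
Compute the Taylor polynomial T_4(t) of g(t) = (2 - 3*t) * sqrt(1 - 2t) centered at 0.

Distribute the polynomial across the series and collect like powers.
[t^0] = 2;  [t^1] = -5;  [t^2] = 2;  [t^3] = 1/2;  [t^4] = 1/4.

t^4/4 + t^3/2 + 2*t^2 - 5*t + 2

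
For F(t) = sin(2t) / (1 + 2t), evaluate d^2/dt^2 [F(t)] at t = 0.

-8

Take the Cauchy product of the two expansions.
The coefficient of t^2 in the expansion is -4, so F′′(0) = 2! * (-4) = -8.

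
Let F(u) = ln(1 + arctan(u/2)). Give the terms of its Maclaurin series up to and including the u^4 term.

Let u equal the inner series; expand the outer function in u and truncate.
F(0) = 0
F′(0) = 1/2
F′′(0) = -1/4
F′′′(0) = 0
F^(4)(0) = 1/8

u^4/192 - u^2/8 + u/2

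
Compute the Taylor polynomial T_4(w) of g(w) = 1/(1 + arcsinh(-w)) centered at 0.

Compose series: expand the inner function first, then feed it into the outer expansion.
g(0) = 1
g′(0) = 1
g′′(0) = 2
g′′′(0) = 5
g^(4)(0) = 16
Then c_k = g^(k)(0)/k! gives each Taylor coefficient.

2*w^4/3 + 5*w^3/6 + w^2 + w + 1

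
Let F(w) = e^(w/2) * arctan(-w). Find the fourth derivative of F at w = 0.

Write out both Maclaurin series and multiply, keeping only the needed powers.
From the series, [w^4] F = 7/48; multiply by 4! = 24 to get 7/2.

7/2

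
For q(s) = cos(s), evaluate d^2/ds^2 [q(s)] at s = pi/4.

-sqrt(2)/2

From the series, [(s - pi/4)^2] q = -sqrt(2)/4; multiply by 2! = 2 to get -sqrt(2)/2.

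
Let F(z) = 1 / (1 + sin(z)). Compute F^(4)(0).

16

Use the geometric series for the reciprocal, then substitute.
The coefficient of z^4 in the expansion is 2/3, so F^(4)(0) = 4! * (2/3) = 16.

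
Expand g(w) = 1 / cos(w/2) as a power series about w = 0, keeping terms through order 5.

Invert the denominator's series and multiply.
[w^0] = 1;  [w^1] = 0;  [w^2] = 1/8;  [w^3] = 0;  [w^4] = 5/384;  [w^5] = 0.

5*w^4/384 + w^2/8 + 1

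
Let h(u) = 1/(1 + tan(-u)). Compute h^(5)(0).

Compose series: expand the inner function first, then feed it into the outer expansion.
The coefficient of u^5 in the expansion is 32/15, so h^(5)(0) = 5! * (32/15) = 256.

256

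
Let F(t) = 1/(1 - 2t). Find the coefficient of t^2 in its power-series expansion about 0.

4

c_2 = F′′(0)/2! = 4.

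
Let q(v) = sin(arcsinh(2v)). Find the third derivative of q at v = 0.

Compose series: expand the inner function first, then feed it into the outer expansion.
The coefficient of v^3 in the expansion is -8/3, so q′′′(0) = 3! * (-8/3) = -16.

-16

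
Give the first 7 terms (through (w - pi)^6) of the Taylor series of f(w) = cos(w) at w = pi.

Compute the successive derivatives at the expansion point and divide by k!.
[(w - pi)^0] = -1;  [(w - pi)^1] = 0;  [(w - pi)^2] = 1/2;  [(w - pi)^3] = 0;  [(w - pi)^4] = -1/24;  [(w - pi)^5] = 0;  [(w - pi)^6] = 1/720.

(w - pi)^6/720 - (w - pi)^4/24 + (w - pi)^2/2 - 1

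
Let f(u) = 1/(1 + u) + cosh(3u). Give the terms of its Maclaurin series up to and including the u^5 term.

Combine the two series term by term.
f(0) = 2
f′(0) = -1
f′′(0) = 11
f′′′(0) = -6
f^(4)(0) = 105
f^(5)(0) = -120
The Taylor polynomial is Σ f^(k)(0)/k! · u^k.

-u^5 + 35*u^4/8 - u^3 + 11*u^2/2 - u + 2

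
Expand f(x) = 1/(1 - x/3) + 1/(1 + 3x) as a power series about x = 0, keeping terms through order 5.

-59048*x^5/243 + 6562*x^4/81 - 728*x^3/27 + 82*x^2/9 - 8*x/3 + 2

Expand each term separately and add.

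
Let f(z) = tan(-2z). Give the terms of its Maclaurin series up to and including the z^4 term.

f(0) = 0
f′(0) = -2
f′′(0) = 0
f′′′(0) = -16
f^(4)(0) = 0
Then c_k = f^(k)(0)/k! gives each Taylor coefficient.

-8*z^3/3 - 2*z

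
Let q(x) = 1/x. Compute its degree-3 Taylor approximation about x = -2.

q(-2) = -1/2
q′(-2) = -1/4
q′′(-2) = -1/4
q′′′(-2) = -3/8
Then c_k = q^(k)(-2)/k! gives each Taylor coefficient.

-(x + 2)^3/16 - (x + 2)^2/8 - (x + 2)/4 - 1/2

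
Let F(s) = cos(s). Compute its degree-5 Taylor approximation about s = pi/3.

-sqrt(3)*(s - pi/3)^5/240 + (s - pi/3)^4/48 + sqrt(3)*(s - pi/3)^3/12 - (s - pi/3)^2/4 - sqrt(3)*(s - pi/3)/2 + 1/2

F(pi/3) = 1/2
F′(pi/3) = -sqrt(3)/2
F′′(pi/3) = -1/2
F′′′(pi/3) = sqrt(3)/2
F^(4)(pi/3) = 1/2
F^(5)(pi/3) = -sqrt(3)/2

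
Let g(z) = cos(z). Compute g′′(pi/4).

The coefficient of (z - pi/4)^2 in the expansion is -sqrt(2)/4, so g′′(pi/4) = 2! * (-sqrt(2)/4) = -sqrt(2)/2.

-sqrt(2)/2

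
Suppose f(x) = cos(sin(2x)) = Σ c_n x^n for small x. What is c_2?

-2

Let u equal the inner series; expand the outer function in u and truncate.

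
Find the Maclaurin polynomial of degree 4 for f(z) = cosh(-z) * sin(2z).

-z^3/3 + 2*z

Take the Cauchy product of the two expansions.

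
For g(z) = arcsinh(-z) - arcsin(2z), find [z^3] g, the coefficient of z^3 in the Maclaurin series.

-7/6

Expand each term separately and add.
g(0) = 0
g′(0) = -3
g′′(0) = 0
g′′′(0) = -7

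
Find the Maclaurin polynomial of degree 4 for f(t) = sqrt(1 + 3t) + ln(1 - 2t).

Combine the two series term by term.
f(0) = 1
f′(0) = -1/2
f′′(0) = -25/4
f′′′(0) = -47/8
f^(4)(0) = -2751/16
Then c_k = f^(k)(0)/k! gives each Taylor coefficient.

-917*t^4/128 - 47*t^3/48 - 25*t^2/8 - t/2 + 1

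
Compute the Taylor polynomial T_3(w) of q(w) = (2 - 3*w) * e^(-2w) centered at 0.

-26*w^3/3 + 10*w^2 - 7*w + 2

Multiply each power in the prefactor through the base expansion.
q(0) = 2
q′(0) = -7
q′′(0) = 20
q′′′(0) = -52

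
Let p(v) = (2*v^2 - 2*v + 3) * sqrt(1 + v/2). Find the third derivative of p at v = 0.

Distribute the polynomial across the series and collect like powers.
From the series, [v^3] p = 75/128; multiply by 3! = 6 to get 225/64.

225/64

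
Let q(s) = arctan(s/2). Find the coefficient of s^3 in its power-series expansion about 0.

-1/24

[s^0] = 0;  [s^1] = 1/2;  [s^2] = 0;  [s^3] = -1/24.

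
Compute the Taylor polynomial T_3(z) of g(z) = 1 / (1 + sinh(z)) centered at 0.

-7*z^3/6 + z^2 - z + 1

Use the geometric series for the reciprocal, then substitute.
g(0) = 1
g′(0) = -1
g′′(0) = 2
g′′′(0) = -7
Dividing each by k! gives the coefficients c_0, ..., c_3.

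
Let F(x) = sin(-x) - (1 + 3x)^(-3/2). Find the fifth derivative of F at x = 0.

2525953/32

Add the two expansions coefficient-wise.
From the series, [x^5] F = 2525953/3840; multiply by 5! = 120 to get 2525953/32.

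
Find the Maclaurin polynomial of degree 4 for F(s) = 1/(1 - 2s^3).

2*s^3 + 1

F(0) = 1
F′(0) = 0
F′′(0) = 0
F′′′(0) = 12
F^(4)(0) = 0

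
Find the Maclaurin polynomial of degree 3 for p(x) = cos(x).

p(0) = 1
p′(0) = 0
p′′(0) = -1
p′′′(0) = 0
Dividing each by k! gives the coefficients c_0, ..., c_3.

1 - x^2/2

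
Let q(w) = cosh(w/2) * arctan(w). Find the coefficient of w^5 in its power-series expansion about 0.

Write out both Maclaurin series and multiply, keeping only the needed powers.
[w^0] = 0;  [w^1] = 1;  [w^2] = 0;  [w^3] = -5/24;  [w^4] = 0;  [w^5] = 103/640.

103/640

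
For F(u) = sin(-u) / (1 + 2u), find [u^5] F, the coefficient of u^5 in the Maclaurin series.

Multiply the two series term by term and collect like powers.
F(0) = 0
F′(0) = -1
F′′(0) = 4
F′′′(0) = -23
F^(4)(0) = 184
F^(5)(0) = -1841
The Taylor polynomial is Σ F^(k)(0)/k! · u^k.

-1841/120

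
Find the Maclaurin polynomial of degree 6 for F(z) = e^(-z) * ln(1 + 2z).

Multiply the two series term by term and collect like powers.
F(0) = 0
F′(0) = 2
F′′(0) = -8
F′′′(0) = 34
F^(4)(0) = -192
F^(5)(0) = 1458
F^(6)(0) = -14120

-353*z^6/18 + 243*z^5/20 - 8*z^4 + 17*z^3/3 - 4*z^2 + 2*z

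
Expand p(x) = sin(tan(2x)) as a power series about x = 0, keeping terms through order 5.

Plug the Maclaurin series of the inner function into that of the outer and collect terms.

-4*x^5/5 + 4*x^3/3 + 2*x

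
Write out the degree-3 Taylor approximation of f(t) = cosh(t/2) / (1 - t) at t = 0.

Multiply the two series term by term and collect like powers.
[t^0] = 1;  [t^1] = 1;  [t^2] = 9/8;  [t^3] = 9/8.

9*t^3/8 + 9*t^2/8 + t + 1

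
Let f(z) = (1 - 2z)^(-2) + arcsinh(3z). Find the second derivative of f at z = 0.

Combine the two series term by term.
From the series, [z^2] f = 12; multiply by 2! = 2 to get 24.

24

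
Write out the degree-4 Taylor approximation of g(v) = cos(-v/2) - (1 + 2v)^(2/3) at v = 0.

14417*v^4/31104 - 32*v^3/81 + 23*v^2/72 - 4*v/3

Expand each term separately and add.
[v^0] = 0;  [v^1] = -4/3;  [v^2] = 23/72;  [v^3] = -32/81;  [v^4] = 14417/31104.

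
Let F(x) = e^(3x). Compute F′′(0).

The coefficient of x^2 in the expansion is 9/2, so F′′(0) = 2! * (9/2) = 9.

9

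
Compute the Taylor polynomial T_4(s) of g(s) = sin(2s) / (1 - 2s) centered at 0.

40*s^4/3 + 20*s^3/3 + 4*s^2 + 2*s

Multiply the two series term by term and collect like powers.
g(0) = 0
g′(0) = 2
g′′(0) = 8
g′′′(0) = 40
g^(4)(0) = 320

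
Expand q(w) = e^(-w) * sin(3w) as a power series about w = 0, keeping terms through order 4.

Write out both Maclaurin series and multiply, keeping only the needed powers.
[w^0] = 0;  [w^1] = 3;  [w^2] = -3;  [w^3] = -3;  [w^4] = 4.

4*w^4 - 3*w^3 - 3*w^2 + 3*w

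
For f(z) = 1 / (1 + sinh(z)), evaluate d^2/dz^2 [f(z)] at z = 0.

2

Use the geometric series for the reciprocal, then substitute.
From the series, [z^2] f = 1; multiply by 2! = 2 to get 2.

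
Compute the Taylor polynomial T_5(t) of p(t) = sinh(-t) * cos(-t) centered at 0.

Write out both Maclaurin series and multiply, keeping only the needed powers.
p(0) = 0
p′(0) = -1
p′′(0) = 0
p′′′(0) = 2
p^(4)(0) = 0
p^(5)(0) = 4
Dividing each by k! gives the coefficients c_0, ..., c_5.

t^5/30 + t^3/3 - t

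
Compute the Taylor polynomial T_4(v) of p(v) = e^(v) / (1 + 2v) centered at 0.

233*v^4/24 - 29*v^3/6 + 5*v^2/2 - v + 1

Take the Cauchy product of the two expansions.
p(0) = 1
p′(0) = -1
p′′(0) = 5
p′′′(0) = -29
p^(4)(0) = 233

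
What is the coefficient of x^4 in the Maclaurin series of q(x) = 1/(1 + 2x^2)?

Compute the successive derivatives at the expansion point and divide by k!.
q(0) = 1
q′(0) = 0
q′′(0) = -4
q′′′(0) = 0
q^(4)(0) = 96

4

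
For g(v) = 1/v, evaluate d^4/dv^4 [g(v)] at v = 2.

3/4

Compute the successive derivatives at the expansion point and divide by k!.
The coefficient of (v - 2)^4 in the expansion is 1/32, so g^(4)(2) = 4! * (1/32) = 3/4.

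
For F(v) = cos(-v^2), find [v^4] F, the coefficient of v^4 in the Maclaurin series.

-1/2

Compute the successive derivatives at the expansion point and divide by k!.
So c_4 = F^(4)(0)/4! = -1/2.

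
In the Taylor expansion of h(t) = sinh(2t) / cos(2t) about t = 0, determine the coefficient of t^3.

Write the quotient as an unknown series and match coefficients against numerator = denominator · series.
[t^0] = 0;  [t^1] = 2;  [t^2] = 0;  [t^3] = 16/3.

16/3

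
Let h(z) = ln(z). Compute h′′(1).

-1

The coefficient of (z - 1)^2 in the expansion is -1/2, so h′′(1) = 2! * (-1/2) = -1.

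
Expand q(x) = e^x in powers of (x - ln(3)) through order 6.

(x - ln(3))^6/240 + (x - ln(3))^5/40 + (x - ln(3))^4/8 + (x - ln(3))^3/2 + 3*(x - ln(3))^2/2 + 3*(x - ln(3)) + 3

q(ln(3)) = 3
q′(ln(3)) = 3
q′′(ln(3)) = 3
q′′′(ln(3)) = 3
q^(4)(ln(3)) = 3
q^(5)(ln(3)) = 3
q^(6)(ln(3)) = 3
Dividing each by k! gives the coefficients c_0, ..., c_6.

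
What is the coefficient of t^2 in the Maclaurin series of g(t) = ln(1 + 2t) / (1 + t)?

Take the Cauchy product of the two expansions.

-4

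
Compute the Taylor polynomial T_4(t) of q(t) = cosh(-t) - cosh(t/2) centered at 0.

5*t^4/128 + 3*t^2/8

Expand each term separately and add.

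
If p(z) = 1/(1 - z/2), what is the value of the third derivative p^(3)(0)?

3/4

From the series, [z^3] p = 1/8; multiply by 3! = 6 to get 3/4.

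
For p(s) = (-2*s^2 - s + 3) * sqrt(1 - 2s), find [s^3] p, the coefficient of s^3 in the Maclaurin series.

Distribute the polynomial across the series and collect like powers.
p(0) = 3
p′(0) = -4
p′′(0) = -5
p′′′(0) = 6
The Taylor polynomial is Σ p^(k)(0)/k! · s^k.

1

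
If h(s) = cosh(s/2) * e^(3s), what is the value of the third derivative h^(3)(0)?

Take the Cauchy product of the two expansions.
The coefficient of s^3 in the expansion is 39/8, so h′′′(0) = 3! * (39/8) = 117/4.

117/4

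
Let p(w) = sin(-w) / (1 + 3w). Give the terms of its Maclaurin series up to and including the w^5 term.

Multiply the two series term by term and collect like powers.
[w^0] = 0;  [w^1] = -1;  [w^2] = 3;  [w^3] = -53/6;  [w^4] = 53/2;  [w^5] = -9541/120.

-9541*w^5/120 + 53*w^4/2 - 53*w^3/6 + 3*w^2 - w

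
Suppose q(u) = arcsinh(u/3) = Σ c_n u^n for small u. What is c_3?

q(0) = 0
q′(0) = 1/3
q′′(0) = 0
q′′′(0) = -1/27
Then c_k = q^(k)(0)/k! gives each Taylor coefficient.

-1/162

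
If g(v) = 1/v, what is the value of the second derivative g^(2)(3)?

2/27

From the series, [(v - 3)^2] g = 1/27; multiply by 2! = 2 to get 2/27.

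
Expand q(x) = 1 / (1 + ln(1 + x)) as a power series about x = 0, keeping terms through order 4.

Write 1/(1+u) = 1 - u + u^2 - u^3 + ... and substitute the series for u.
q(0) = 1
q′(0) = -1
q′′(0) = 3
q′′′(0) = -14
q^(4)(0) = 88
Dividing each by k! gives the coefficients c_0, ..., c_4.

11*x^4/3 - 7*x^3/3 + 3*x^2/2 - x + 1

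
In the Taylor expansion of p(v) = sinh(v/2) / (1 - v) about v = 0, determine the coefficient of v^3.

Multiply the two series term by term and collect like powers.
So c_3 = p′′′(0)/3! = 25/48.

25/48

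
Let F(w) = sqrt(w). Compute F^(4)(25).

-3/250000

From the series, [(w - 25)^4] F = -1/2000000; multiply by 4! = 24 to get -3/250000.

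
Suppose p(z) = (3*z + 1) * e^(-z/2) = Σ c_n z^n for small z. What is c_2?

Shift and add copies of the series according to the polynomial's terms.

-11/8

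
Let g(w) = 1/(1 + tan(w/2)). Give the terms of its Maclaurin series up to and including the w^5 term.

-w^5/15 + 5*w^4/48 - w^3/6 + w^2/4 - w/2 + 1

Plug the Maclaurin series of the inner function into that of the outer and collect terms.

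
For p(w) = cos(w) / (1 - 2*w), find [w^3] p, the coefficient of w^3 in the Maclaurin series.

Multiply the numerator's expansion by the denominator's geometric series.
So c_3 = p′′′(0)/3! = 7.

7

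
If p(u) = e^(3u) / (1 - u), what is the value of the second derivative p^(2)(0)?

17

Multiply the two series term by term and collect like powers.
From the series, [u^2] p = 17/2; multiply by 2! = 2 to get 17.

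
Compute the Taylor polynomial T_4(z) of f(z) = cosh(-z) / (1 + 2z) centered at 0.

Multiply the two series term by term and collect like powers.
f(0) = 1
f′(0) = -2
f′′(0) = 9
f′′′(0) = -54
f^(4)(0) = 433

433*z^4/24 - 9*z^3 + 9*z^2/2 - 2*z + 1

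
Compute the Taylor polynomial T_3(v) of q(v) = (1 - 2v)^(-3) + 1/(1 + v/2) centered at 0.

Add the two expansions coefficient-wise.

639*v^3/8 + 97*v^2/4 + 11*v/2 + 2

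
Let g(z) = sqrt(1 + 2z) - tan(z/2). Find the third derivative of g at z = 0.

Add the two expansions coefficient-wise.
From the series, [z^3] g = 11/24; multiply by 3! = 6 to get 11/4.

11/4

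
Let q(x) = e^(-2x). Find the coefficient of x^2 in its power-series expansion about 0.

Differentiate repeatedly and evaluate at the center.
So c_2 = q′′(0)/2! = 2.

2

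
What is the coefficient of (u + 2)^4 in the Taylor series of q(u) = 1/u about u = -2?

q(-2) = -1/2
q′(-2) = -1/4
q′′(-2) = -1/4
q′′′(-2) = -3/8
q^(4)(-2) = -3/4
So c_4 = q^(4)(-2)/4! = -1/32.

-1/32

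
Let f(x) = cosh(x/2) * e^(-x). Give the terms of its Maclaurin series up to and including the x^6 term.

Multiply the two series term by term and collect like powers.
f(0) = 1
f′(0) = -1
f′′(0) = 5/4
f′′′(0) = -7/4
f^(4)(0) = 41/16
f^(5)(0) = -61/16
f^(6)(0) = 365/64
The Taylor polynomial is Σ f^(k)(0)/k! · x^k.

73*x^6/9216 - 61*x^5/1920 + 41*x^4/384 - 7*x^3/24 + 5*x^2/8 - x + 1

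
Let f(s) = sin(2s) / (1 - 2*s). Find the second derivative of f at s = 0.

Use 1/(1 - r) = Σ r^k on the denominator, then take the Cauchy product.
From the series, [s^2] f = 4; multiply by 2! = 2 to get 8.

8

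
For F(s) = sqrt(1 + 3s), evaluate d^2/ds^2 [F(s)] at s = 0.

From the series, [s^2] F = -9/8; multiply by 2! = 2 to get -9/4.

-9/4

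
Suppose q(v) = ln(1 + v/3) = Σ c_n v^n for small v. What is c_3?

1/81

Use the known series and substitute for the argument.
q(0) = 0
q′(0) = 1/3
q′′(0) = -1/9
q′′′(0) = 2/27
The Taylor polynomial is Σ q^(k)(0)/k! · v^k.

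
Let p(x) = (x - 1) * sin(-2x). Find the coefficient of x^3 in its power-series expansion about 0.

Shift and add copies of the series according to the polynomial's terms.
p(0) = 0
p′(0) = 2
p′′(0) = -4
p′′′(0) = -8

-4/3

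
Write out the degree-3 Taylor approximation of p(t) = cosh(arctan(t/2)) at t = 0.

Plug the Maclaurin series of the inner function into that of the outer and collect terms.
p(0) = 1
p′(0) = 0
p′′(0) = 1/4
p′′′(0) = 0

t^2/8 + 1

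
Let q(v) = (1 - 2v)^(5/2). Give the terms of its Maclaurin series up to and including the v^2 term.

Use the known series and substitute for the argument.
q(0) = 1
q′(0) = -5
q′′(0) = 15

15*v^2/2 - 5*v + 1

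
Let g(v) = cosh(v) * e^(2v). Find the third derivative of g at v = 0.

14

Take the Cauchy product of the two expansions.
From the series, [v^3] g = 7/3; multiply by 3! = 6 to get 14.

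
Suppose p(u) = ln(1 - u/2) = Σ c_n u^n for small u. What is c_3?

-1/24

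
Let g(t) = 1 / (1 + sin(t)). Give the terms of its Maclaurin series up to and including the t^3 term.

-5*t^3/6 + t^2 - t + 1

Write 1/(1+u) = 1 - u + u^2 - u^3 + ... and substitute the series for u.
g(0) = 1
g′(0) = -1
g′′(0) = 2
g′′′(0) = -5
The Taylor polynomial is Σ g^(k)(0)/k! · t^k.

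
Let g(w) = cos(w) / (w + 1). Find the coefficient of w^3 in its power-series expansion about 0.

-1/2

Use 1/(1 - r) = Σ r^k on the denominator, then take the Cauchy product.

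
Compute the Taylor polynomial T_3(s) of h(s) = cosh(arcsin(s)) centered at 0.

Substitute the inner expansion into the outer series and collect powers.
h(0) = 1
h′(0) = 0
h′′(0) = 1
h′′′(0) = 0

s^2/2 + 1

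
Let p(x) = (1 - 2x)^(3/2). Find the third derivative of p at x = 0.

The coefficient of x^3 in the expansion is 1/2, so p′′′(0) = 3! * (1/2) = 3.

3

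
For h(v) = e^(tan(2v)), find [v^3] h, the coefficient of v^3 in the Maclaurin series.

4

Substitute the inner expansion into the outer series and collect powers.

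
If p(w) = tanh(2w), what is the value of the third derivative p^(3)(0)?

-16

The coefficient of w^3 in the expansion is -8/3, so p′′′(0) = 3! * (-8/3) = -16.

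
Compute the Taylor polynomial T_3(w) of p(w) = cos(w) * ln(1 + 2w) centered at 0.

Take the Cauchy product of the two expansions.
[w^0] = 0;  [w^1] = 2;  [w^2] = -2;  [w^3] = 5/3.

5*w^3/3 - 2*w^2 + 2*w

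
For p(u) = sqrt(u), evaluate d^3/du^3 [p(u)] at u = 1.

3/8

The coefficient of (u - 1)^3 in the expansion is 1/16, so p′′′(1) = 3! * (1/16) = 3/8.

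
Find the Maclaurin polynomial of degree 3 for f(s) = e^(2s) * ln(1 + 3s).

6*s^3 + 3*s^2/2 + 3*s

Write out both Maclaurin series and multiply, keeping only the needed powers.
f(0) = 0
f′(0) = 3
f′′(0) = 3
f′′′(0) = 36
Then c_k = f^(k)(0)/k! gives each Taylor coefficient.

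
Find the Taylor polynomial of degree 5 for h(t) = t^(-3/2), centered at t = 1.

-693*(t - 1)^5/256 + 315*(t - 1)^4/128 - 35*(t - 1)^3/16 + 15*(t - 1)^2/8 - 3*(t - 1)/2 + 1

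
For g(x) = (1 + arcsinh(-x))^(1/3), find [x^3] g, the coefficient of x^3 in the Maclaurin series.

-1/162

Substitute the inner expansion into the outer series and collect powers.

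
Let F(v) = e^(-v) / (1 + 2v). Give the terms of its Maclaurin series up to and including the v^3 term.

-79*v^3/6 + 13*v^2/2 - 3*v + 1

Multiply the two series term by term and collect like powers.
F(0) = 1
F′(0) = -3
F′′(0) = 13
F′′′(0) = -79
Then c_k = F^(k)(0)/k! gives each Taylor coefficient.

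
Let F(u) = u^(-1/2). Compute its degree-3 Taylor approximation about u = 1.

Compute the successive derivatives at the expansion point and divide by k!.

-5*(u - 1)^3/16 + 3*(u - 1)^2/8 - (u - 1)/2 + 1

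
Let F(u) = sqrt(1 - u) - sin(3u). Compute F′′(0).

-1/4

Combine the two series term by term.
The coefficient of u^2 in the expansion is -1/8, so F′′(0) = 2! * (-1/8) = -1/4.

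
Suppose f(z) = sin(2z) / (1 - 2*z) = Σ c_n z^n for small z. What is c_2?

4

Use 1/(1 - r) = Σ r^k on the denominator, then take the Cauchy product.
So c_2 = f′′(0)/2! = 4.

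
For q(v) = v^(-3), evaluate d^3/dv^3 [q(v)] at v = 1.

From the series, [(v - 1)^3] q = -10; multiply by 3! = 6 to get -60.

-60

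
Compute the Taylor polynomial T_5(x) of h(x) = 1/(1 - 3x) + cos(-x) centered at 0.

243*x^5 + 1945*x^4/24 + 27*x^3 + 17*x^2/2 + 3*x + 2

Add the two expansions coefficient-wise.
h(0) = 2
h′(0) = 3
h′′(0) = 17
h′′′(0) = 162
h^(4)(0) = 1945
h^(5)(0) = 29160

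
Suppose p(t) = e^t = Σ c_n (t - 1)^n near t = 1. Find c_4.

e/24

[(t - 1)^0] = e;  [(t - 1)^1] = e;  [(t - 1)^2] = e/2;  [(t - 1)^3] = e/6;  [(t - 1)^4] = e/24.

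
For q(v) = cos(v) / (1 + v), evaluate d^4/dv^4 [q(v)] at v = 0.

Write out both Maclaurin series and multiply, keeping only the needed powers.
From the series, [v^4] q = 13/24; multiply by 4! = 24 to get 13.

13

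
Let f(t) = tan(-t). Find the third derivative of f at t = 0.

-2

The coefficient of t^3 in the expansion is -1/3, so f′′′(0) = 3! * (-1/3) = -2.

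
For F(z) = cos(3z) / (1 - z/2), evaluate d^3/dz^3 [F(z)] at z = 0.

Expand each factor separately, then convolve coefficients.
The coefficient of z^3 in the expansion is -17/8, so F′′′(0) = 3! * (-17/8) = -51/4.

-51/4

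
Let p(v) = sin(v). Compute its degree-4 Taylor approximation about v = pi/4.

p(pi/4) = sqrt(2)/2
p′(pi/4) = sqrt(2)/2
p′′(pi/4) = -sqrt(2)/2
p′′′(pi/4) = -sqrt(2)/2
p^(4)(pi/4) = sqrt(2)/2

sqrt(2)*(v - pi/4)^4/48 - sqrt(2)*(v - pi/4)^3/12 - sqrt(2)*(v - pi/4)^2/4 + sqrt(2)*(v - pi/4)/2 + sqrt(2)/2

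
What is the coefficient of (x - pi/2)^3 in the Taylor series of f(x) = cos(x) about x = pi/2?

f(pi/2) = 0
f′(pi/2) = -1
f′′(pi/2) = 0
f′′′(pi/2) = 1
So c_3 = f′′′(pi/2)/3! = 1/6.

1/6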